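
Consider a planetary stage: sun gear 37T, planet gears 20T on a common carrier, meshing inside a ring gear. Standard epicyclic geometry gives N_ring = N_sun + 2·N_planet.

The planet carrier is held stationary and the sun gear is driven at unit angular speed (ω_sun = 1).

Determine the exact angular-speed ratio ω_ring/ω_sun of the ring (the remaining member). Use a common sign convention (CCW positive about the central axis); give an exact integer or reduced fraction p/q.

N_ring = 37 + 2·20 = 77
37(ω_s−ω_c) = −77(ω_r−ω_c),  ω_c=0, ω_s=1
ω_r = 0 − (37/77)(1−0) = -37/77
ω_r/ω_s = -37/77

-37/77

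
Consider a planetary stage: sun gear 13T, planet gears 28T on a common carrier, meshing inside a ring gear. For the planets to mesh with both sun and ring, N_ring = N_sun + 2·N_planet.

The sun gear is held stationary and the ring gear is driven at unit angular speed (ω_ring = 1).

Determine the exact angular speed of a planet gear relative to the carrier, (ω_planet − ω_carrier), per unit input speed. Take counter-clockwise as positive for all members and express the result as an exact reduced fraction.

897/2296

N_ring = 13 + 2·28 = 69
13(ω_s−ω_c) = −69(ω_r−ω_c),  ω_s=0, ω_r=1
13(0−ω_c) = −69(1−ω_c)  ⇒  82ω_c = 69  ⇒  ω_c = 69/82
sun–planet: 13·(0−69/82) = −28·(ω_p−ω_c)  ⇒  ω_p−ω_c = −(13/28)·(-69/82) = 897/2296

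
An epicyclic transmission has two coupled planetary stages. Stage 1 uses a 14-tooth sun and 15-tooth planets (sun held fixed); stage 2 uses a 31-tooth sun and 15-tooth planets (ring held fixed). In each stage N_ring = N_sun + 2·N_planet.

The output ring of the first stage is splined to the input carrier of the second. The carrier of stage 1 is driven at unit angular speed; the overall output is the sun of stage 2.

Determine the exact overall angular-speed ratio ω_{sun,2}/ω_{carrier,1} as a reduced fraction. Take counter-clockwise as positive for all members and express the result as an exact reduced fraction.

Stage 1: N_ring = 14 + 2·15 = 44
Stage 1: 14(ω_s−ω_c) = −44(ω_r−ω_c),  ω_s=0, ω_c=1
Stage 1: ω_r = 1 − (14/44)(0−1) = 29/22
  ⇒ ω_r¹/ω_c¹ = 29/22
Stage 2: N_ring = 31 + 2·15 = 61
Stage 2: 31(ω_s−ω_c) = −61(ω_r−ω_c),  ω_r=0, ω_c=1
Stage 2: ω_s = 1 − (61/31)(0−1) = 92/31
  ⇒ ω_s²/ω_c² = 92/31
Coupling ω_c² = ω_r¹ ⇒ overall = 29/22 × 92/31 = 1334/341

1334/341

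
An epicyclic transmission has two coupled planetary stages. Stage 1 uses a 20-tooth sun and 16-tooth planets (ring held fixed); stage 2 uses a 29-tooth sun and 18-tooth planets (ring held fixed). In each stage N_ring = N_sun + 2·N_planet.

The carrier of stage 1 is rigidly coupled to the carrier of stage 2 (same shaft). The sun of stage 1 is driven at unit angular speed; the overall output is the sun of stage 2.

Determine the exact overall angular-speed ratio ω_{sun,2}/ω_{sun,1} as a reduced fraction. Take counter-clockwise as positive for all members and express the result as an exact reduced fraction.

235/261

Stage 1: N_ring = 20 + 2·16 = 52
Stage 1: 20(ω_s−ω_c) = −52(ω_r−ω_c),  ω_r=0, ω_s=1
Stage 1: 20(1−ω_c) = −52(0−ω_c)  ⇒  72ω_c = 20  ⇒  ω_c = 5/18
  ⇒ ω_c¹/ω_s¹ = 5/18
Stage 2: N_ring = 29 + 2·18 = 65
Stage 2: 29(ω_s−ω_c) = −65(ω_r−ω_c),  ω_r=0, ω_c=1
Stage 2: ω_s = 1 − (65/29)(0−1) = 94/29
  ⇒ ω_s²/ω_c² = 94/29
Coupling ω_c² = ω_c¹ ⇒ overall = 5/18 × 94/29 = 235/261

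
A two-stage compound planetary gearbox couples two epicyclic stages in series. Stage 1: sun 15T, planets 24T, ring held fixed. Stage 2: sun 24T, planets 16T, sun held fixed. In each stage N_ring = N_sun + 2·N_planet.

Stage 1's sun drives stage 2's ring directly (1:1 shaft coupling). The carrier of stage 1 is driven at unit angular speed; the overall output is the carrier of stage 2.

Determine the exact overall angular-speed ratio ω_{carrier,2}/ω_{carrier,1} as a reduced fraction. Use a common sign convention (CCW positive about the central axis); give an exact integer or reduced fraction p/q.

Stage 1: N_ring = 15 + 2·24 = 63
Stage 1: 15(ω_s−ω_c) = −63(ω_r−ω_c),  ω_r=0, ω_c=1
Stage 1: ω_s = 1 − (63/15)(0−1) = 26/5
  ⇒ ω_s¹/ω_c¹ = 26/5
Stage 2: N_ring = 24 + 2·16 = 56
Stage 2: 24(ω_s−ω_c) = −56(ω_r−ω_c),  ω_s=0, ω_r=1
Stage 2: 24(0−ω_c) = −56(1−ω_c)  ⇒  80ω_c = 56  ⇒  ω_c = 7/10
  ⇒ ω_c²/ω_r² = 7/10
Coupling ω_r² = ω_s¹ ⇒ overall = 26/5 × 7/10 = 91/25

91/25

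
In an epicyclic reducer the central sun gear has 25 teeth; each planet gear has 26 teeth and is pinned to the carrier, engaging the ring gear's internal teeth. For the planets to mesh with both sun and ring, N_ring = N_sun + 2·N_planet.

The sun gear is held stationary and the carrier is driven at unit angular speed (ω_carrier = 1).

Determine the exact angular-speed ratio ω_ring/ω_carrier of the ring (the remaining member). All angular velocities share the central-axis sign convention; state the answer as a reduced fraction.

N_ring = 25 + 2·26 = 77
25(ω_s−ω_c) = −77(ω_r−ω_c),  ω_s=0, ω_c=1
ω_r = 1 − (25/77)(0−1) = 102/77
ω_r/ω_c = 102/77

102/77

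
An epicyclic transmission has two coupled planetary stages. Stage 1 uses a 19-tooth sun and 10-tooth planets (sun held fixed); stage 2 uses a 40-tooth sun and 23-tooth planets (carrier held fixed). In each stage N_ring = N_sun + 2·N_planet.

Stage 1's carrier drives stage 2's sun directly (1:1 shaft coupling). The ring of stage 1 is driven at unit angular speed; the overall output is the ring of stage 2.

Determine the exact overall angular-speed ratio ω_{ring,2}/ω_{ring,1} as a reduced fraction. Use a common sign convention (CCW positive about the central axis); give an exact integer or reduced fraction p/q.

Stage 1: N_ring = 19 + 2·10 = 39
Stage 1: 19(ω_s−ω_c) = −39(ω_r−ω_c),  ω_s=0, ω_r=1
Stage 1: 19(0−ω_c) = −39(1−ω_c)  ⇒  58ω_c = 39  ⇒  ω_c = 39/58
  ⇒ ω_c¹/ω_r¹ = 39/58
Stage 2: N_ring = 40 + 2·23 = 86
Stage 2: 40(ω_s−ω_c) = −86(ω_r−ω_c),  ω_c=0, ω_s=1
Stage 2: ω_r = 0 − (40/86)(1−0) = -20/43
  ⇒ ω_r²/ω_s² = -20/43
Coupling ω_s² = ω_c¹ ⇒ overall = 39/58 × -20/43 = -390/1247

-390/1247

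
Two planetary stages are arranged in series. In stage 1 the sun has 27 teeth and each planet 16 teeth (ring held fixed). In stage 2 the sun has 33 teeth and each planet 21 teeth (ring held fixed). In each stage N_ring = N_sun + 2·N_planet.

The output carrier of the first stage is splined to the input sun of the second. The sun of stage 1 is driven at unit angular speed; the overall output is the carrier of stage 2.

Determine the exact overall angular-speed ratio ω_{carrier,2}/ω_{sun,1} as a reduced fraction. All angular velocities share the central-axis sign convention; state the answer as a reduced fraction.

Stage 1: N_ring = 27 + 2·16 = 59
Stage 1: 27(ω_s−ω_c) = −59(ω_r−ω_c),  ω_r=0, ω_s=1
Stage 1: 27(1−ω_c) = −59(0−ω_c)  ⇒  86ω_c = 27  ⇒  ω_c = 27/86
  ⇒ ω_c¹/ω_s¹ = 27/86
Stage 2: N_ring = 33 + 2·21 = 75
Stage 2: 33(ω_s−ω_c) = −75(ω_r−ω_c),  ω_r=0, ω_s=1
Stage 2: 33(1−ω_c) = −75(0−ω_c)  ⇒  108ω_c = 33  ⇒  ω_c = 11/36
  ⇒ ω_c²/ω_s² = 11/36
Coupling ω_s² = ω_c¹ ⇒ overall = 27/86 × 11/36 = 33/344

33/344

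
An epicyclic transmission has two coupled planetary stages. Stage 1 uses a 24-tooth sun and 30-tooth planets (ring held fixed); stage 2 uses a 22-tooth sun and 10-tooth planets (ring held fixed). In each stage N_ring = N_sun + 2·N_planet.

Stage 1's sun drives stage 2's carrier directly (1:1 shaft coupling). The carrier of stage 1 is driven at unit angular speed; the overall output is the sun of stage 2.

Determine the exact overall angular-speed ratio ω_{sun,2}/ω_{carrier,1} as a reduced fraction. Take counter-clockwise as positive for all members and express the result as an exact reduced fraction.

Stage 1: N_ring = 24 + 2·30 = 84
Stage 1: 24(ω_s−ω_c) = −84(ω_r−ω_c),  ω_r=0, ω_c=1
Stage 1: ω_s = 1 − (84/24)(0−1) = 9/2
  ⇒ ω_s¹/ω_c¹ = 9/2
Stage 2: N_ring = 22 + 2·10 = 42
Stage 2: 22(ω_s−ω_c) = −42(ω_r−ω_c),  ω_r=0, ω_c=1
Stage 2: ω_s = 1 − (42/22)(0−1) = 32/11
  ⇒ ω_s²/ω_c² = 32/11
Coupling ω_c² = ω_s¹ ⇒ overall = 9/2 × 32/11 = 144/11

144/11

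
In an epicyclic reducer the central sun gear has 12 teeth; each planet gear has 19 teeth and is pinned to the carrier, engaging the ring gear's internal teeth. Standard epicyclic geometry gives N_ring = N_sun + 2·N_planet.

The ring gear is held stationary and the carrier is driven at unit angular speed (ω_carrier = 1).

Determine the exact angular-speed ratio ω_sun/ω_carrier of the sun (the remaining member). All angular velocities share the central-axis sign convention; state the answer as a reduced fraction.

31/6

N_ring = 12 + 2·19 = 50
12(ω_s−ω_c) = −50(ω_r−ω_c),  ω_r=0, ω_c=1
ω_s = 1 − (50/12)(0−1) = 31/6
ω_s/ω_c = 31/6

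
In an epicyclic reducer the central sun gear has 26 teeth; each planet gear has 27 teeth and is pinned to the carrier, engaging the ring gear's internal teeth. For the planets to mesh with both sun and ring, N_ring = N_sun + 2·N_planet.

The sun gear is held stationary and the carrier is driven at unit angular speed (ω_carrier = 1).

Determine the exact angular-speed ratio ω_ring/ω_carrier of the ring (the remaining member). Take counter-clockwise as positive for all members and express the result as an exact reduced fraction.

53/40

N_ring = 26 + 2·27 = 80
26(ω_s−ω_c) = −80(ω_r−ω_c),  ω_s=0, ω_c=1
ω_r = 1 − (26/80)(0−1) = 53/40
ω_r/ω_c = 53/40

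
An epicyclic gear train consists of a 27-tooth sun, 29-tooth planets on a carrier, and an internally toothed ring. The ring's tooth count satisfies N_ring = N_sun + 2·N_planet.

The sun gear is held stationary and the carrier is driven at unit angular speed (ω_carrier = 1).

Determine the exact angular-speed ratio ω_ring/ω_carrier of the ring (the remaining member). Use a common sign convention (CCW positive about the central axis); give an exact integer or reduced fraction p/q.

N_ring = 27 + 2·29 = 85
27(ω_s−ω_c) = −85(ω_r−ω_c),  ω_s=0, ω_c=1
ω_r = 1 − (27/85)(0−1) = 112/85
ω_r/ω_c = 112/85

112/85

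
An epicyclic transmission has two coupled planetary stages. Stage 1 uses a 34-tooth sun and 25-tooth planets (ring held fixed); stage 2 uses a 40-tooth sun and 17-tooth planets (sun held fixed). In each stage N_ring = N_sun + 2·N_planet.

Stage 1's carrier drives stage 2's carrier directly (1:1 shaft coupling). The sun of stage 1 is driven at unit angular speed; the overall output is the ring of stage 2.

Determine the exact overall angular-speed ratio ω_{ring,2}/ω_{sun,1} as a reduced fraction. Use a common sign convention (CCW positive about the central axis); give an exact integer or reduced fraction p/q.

969/2183

Stage 1: N_ring = 34 + 2·25 = 84
Stage 1: 34(ω_s−ω_c) = −84(ω_r−ω_c),  ω_r=0, ω_s=1
Stage 1: 34(1−ω_c) = −84(0−ω_c)  ⇒  118ω_c = 34  ⇒  ω_c = 17/59
  ⇒ ω_c¹/ω_s¹ = 17/59
Stage 2: N_ring = 40 + 2·17 = 74
Stage 2: 40(ω_s−ω_c) = −74(ω_r−ω_c),  ω_s=0, ω_c=1
Stage 2: ω_r = 1 − (40/74)(0−1) = 57/37
  ⇒ ω_r²/ω_c² = 57/37
Coupling ω_c² = ω_c¹ ⇒ overall = 17/59 × 57/37 = 969/2183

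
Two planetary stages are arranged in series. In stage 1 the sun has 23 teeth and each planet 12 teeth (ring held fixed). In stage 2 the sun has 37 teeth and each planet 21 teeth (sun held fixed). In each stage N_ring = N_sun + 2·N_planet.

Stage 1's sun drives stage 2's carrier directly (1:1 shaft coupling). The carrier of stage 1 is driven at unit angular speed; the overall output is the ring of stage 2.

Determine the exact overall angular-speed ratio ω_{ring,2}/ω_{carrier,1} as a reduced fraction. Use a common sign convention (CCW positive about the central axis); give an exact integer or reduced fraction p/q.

8120/1817

Stage 1: N_ring = 23 + 2·12 = 47
Stage 1: 23(ω_s−ω_c) = −47(ω_r−ω_c),  ω_r=0, ω_c=1
Stage 1: ω_s = 1 − (47/23)(0−1) = 70/23
  ⇒ ω_s¹/ω_c¹ = 70/23
Stage 2: N_ring = 37 + 2·21 = 79
Stage 2: 37(ω_s−ω_c) = −79(ω_r−ω_c),  ω_s=0, ω_c=1
Stage 2: ω_r = 1 − (37/79)(0−1) = 116/79
  ⇒ ω_r²/ω_c² = 116/79
Coupling ω_c² = ω_s¹ ⇒ overall = 70/23 × 116/79 = 8120/1817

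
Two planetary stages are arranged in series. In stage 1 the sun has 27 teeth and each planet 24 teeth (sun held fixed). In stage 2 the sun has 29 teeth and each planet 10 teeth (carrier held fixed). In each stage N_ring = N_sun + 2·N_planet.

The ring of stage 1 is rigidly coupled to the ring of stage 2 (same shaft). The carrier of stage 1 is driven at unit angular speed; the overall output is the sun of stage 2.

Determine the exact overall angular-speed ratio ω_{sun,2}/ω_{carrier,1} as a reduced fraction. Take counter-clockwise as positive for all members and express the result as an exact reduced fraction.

-1666/725

Stage 1: N_ring = 27 + 2·24 = 75
Stage 1: 27(ω_s−ω_c) = −75(ω_r−ω_c),  ω_s=0, ω_c=1
Stage 1: ω_r = 1 − (27/75)(0−1) = 34/25
  ⇒ ω_r¹/ω_c¹ = 34/25
Stage 2: N_ring = 29 + 2·10 = 49
Stage 2: 29(ω_s−ω_c) = −49(ω_r−ω_c),  ω_c=0, ω_r=1
Stage 2: ω_s = 0 − (49/29)(1−0) = -49/29
  ⇒ ω_s²/ω_r² = -49/29
Coupling ω_r² = ω_r¹ ⇒ overall = 34/25 × -49/29 = -1666/725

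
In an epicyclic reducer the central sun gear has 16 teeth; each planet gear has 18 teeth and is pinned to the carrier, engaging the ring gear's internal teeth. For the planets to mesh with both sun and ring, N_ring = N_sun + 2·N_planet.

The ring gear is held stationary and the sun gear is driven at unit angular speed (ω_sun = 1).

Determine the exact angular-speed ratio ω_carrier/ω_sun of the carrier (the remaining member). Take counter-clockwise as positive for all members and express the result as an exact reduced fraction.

4/17

N_ring = 16 + 2·18 = 52
16(ω_s−ω_c) = −52(ω_r−ω_c),  ω_r=0, ω_s=1
16(1−ω_c) = −52(0−ω_c)  ⇒  68ω_c = 16  ⇒  ω_c = 4/17
ω_c/ω_s = 4/17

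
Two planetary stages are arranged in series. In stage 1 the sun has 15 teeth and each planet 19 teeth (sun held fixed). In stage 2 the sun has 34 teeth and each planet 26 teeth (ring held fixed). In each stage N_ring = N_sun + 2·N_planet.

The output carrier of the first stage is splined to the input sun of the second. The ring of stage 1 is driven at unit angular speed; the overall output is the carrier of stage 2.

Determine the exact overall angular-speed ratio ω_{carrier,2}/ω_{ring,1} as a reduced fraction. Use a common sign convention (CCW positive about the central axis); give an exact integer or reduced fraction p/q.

53/240

Stage 1: N_ring = 15 + 2·19 = 53
Stage 1: 15(ω_s−ω_c) = −53(ω_r−ω_c),  ω_s=0, ω_r=1
Stage 1: 15(0−ω_c) = −53(1−ω_c)  ⇒  68ω_c = 53  ⇒  ω_c = 53/68
  ⇒ ω_c¹/ω_r¹ = 53/68
Stage 2: N_ring = 34 + 2·26 = 86
Stage 2: 34(ω_s−ω_c) = −86(ω_r−ω_c),  ω_r=0, ω_s=1
Stage 2: 34(1−ω_c) = −86(0−ω_c)  ⇒  120ω_c = 34  ⇒  ω_c = 17/60
  ⇒ ω_c²/ω_s² = 17/60
Coupling ω_s² = ω_c¹ ⇒ overall = 53/68 × 17/60 = 53/240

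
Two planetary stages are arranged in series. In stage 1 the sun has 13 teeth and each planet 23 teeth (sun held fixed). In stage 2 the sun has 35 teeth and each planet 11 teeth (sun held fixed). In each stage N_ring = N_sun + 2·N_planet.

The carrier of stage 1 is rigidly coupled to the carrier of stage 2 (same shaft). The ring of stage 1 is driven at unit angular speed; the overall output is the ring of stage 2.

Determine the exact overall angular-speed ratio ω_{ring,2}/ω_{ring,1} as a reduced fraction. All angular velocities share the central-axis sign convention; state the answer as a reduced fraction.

1357/1026

Stage 1: N_ring = 13 + 2·23 = 59
Stage 1: 13(ω_s−ω_c) = −59(ω_r−ω_c),  ω_s=0, ω_r=1
Stage 1: 13(0−ω_c) = −59(1−ω_c)  ⇒  72ω_c = 59  ⇒  ω_c = 59/72
  ⇒ ω_c¹/ω_r¹ = 59/72
Stage 2: N_ring = 35 + 2·11 = 57
Stage 2: 35(ω_s−ω_c) = −57(ω_r−ω_c),  ω_s=0, ω_c=1
Stage 2: ω_r = 1 − (35/57)(0−1) = 92/57
  ⇒ ω_r²/ω_c² = 92/57
Coupling ω_c² = ω_c¹ ⇒ overall = 59/72 × 92/57 = 1357/1026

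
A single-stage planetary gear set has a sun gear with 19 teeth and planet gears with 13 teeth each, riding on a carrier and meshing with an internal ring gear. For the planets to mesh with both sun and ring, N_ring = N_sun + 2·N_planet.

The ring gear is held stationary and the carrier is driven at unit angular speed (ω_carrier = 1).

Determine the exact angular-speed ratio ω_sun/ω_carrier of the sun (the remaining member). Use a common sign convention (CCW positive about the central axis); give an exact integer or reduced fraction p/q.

64/19

N_ring = 19 + 2·13 = 45
19(ω_s−ω_c) = −45(ω_r−ω_c),  ω_r=0, ω_c=1
ω_s = 1 − (45/19)(0−1) = 64/19
ω_s/ω_c = 64/19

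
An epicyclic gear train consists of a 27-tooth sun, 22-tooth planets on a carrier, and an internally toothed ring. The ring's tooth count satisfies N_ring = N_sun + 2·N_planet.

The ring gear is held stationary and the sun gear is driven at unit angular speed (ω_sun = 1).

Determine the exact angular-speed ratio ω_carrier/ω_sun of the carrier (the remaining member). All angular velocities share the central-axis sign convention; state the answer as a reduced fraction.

N_ring = 27 + 2·22 = 71
27(ω_s−ω_c) = −71(ω_r−ω_c),  ω_r=0, ω_s=1
27(1−ω_c) = −71(0−ω_c)  ⇒  98ω_c = 27  ⇒  ω_c = 27/98
ω_c/ω_s = 27/98

27/98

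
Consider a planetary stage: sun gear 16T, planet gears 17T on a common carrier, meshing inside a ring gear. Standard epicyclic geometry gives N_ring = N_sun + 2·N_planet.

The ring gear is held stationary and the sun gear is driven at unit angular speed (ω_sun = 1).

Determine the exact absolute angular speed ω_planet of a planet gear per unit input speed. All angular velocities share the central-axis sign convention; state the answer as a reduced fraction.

-8/17

N_ring = 16 + 2·17 = 50
16(ω_s−ω_c) = −50(ω_r−ω_c),  ω_r=0, ω_s=1
16(1−ω_c) = −50(0−ω_c)  ⇒  66ω_c = 16  ⇒  ω_c = 8/33
sun–planet: 16·(1−8/33) = −17·(ω_p−ω_c)  ⇒  ω_p−ω_c = −(16/17)·(25/33) = -400/561
ω_p = 8/33 − 400/561 = -8/17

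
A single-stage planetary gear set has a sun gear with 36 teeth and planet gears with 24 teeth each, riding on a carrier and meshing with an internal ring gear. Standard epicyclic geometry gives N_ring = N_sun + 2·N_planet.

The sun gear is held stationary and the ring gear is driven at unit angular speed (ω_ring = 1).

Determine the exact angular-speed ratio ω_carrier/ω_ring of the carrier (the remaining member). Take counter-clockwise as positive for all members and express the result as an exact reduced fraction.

N_ring = 36 + 2·24 = 84
36(ω_s−ω_c) = −84(ω_r−ω_c),  ω_s=0, ω_r=1
36(0−ω_c) = −84(1−ω_c)  ⇒  120ω_c = 84  ⇒  ω_c = 7/10
ω_c/ω_r = 7/10

7/10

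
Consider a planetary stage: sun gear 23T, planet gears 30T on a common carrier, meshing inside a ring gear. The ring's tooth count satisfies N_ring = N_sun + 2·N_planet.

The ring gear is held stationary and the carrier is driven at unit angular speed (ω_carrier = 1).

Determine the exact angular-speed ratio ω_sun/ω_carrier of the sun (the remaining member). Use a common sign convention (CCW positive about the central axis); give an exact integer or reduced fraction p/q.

N_ring = 23 + 2·30 = 83
23(ω_s−ω_c) = −83(ω_r−ω_c),  ω_r=0, ω_c=1
ω_s = 1 − (83/23)(0−1) = 106/23
ω_s/ω_c = 106/23

106/23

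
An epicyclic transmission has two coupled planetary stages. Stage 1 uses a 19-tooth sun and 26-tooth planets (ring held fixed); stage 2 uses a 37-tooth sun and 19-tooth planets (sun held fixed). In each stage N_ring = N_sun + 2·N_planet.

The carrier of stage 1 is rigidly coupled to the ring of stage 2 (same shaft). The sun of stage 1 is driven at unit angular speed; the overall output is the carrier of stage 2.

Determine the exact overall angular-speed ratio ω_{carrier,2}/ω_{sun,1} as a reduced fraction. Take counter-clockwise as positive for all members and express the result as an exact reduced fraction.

95/672

Stage 1: N_ring = 19 + 2·26 = 71
Stage 1: 19(ω_s−ω_c) = −71(ω_r−ω_c),  ω_r=0, ω_s=1
Stage 1: 19(1−ω_c) = −71(0−ω_c)  ⇒  90ω_c = 19  ⇒  ω_c = 19/90
  ⇒ ω_c¹/ω_s¹ = 19/90
Stage 2: N_ring = 37 + 2·19 = 75
Stage 2: 37(ω_s−ω_c) = −75(ω_r−ω_c),  ω_s=0, ω_r=1
Stage 2: 37(0−ω_c) = −75(1−ω_c)  ⇒  112ω_c = 75  ⇒  ω_c = 75/112
  ⇒ ω_c²/ω_r² = 75/112
Coupling ω_r² = ω_c¹ ⇒ overall = 19/90 × 75/112 = 95/672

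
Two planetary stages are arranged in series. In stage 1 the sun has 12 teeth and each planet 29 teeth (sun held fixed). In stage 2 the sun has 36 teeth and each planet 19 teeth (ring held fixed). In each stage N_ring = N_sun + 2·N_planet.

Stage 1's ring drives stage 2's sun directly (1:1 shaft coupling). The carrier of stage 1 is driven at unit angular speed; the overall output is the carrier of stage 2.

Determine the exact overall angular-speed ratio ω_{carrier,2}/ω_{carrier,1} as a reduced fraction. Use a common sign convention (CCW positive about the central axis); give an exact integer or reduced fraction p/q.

738/1925

Stage 1: N_ring = 12 + 2·29 = 70
Stage 1: 12(ω_s−ω_c) = −70(ω_r−ω_c),  ω_s=0, ω_c=1
Stage 1: ω_r = 1 − (12/70)(0−1) = 41/35
  ⇒ ω_r¹/ω_c¹ = 41/35
Stage 2: N_ring = 36 + 2·19 = 74
Stage 2: 36(ω_s−ω_c) = −74(ω_r−ω_c),  ω_r=0, ω_s=1
Stage 2: 36(1−ω_c) = −74(0−ω_c)  ⇒  110ω_c = 36  ⇒  ω_c = 18/55
  ⇒ ω_c²/ω_s² = 18/55
Coupling ω_s² = ω_r¹ ⇒ overall = 41/35 × 18/55 = 738/1925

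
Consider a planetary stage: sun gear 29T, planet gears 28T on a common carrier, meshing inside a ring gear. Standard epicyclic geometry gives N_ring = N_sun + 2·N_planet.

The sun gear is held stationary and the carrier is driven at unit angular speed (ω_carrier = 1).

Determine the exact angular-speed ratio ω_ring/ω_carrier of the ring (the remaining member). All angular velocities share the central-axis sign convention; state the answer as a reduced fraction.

114/85

N_ring = 29 + 2·28 = 85
29(ω_s−ω_c) = −85(ω_r−ω_c),  ω_s=0, ω_c=1
ω_r = 1 − (29/85)(0−1) = 114/85
ω_r/ω_c = 114/85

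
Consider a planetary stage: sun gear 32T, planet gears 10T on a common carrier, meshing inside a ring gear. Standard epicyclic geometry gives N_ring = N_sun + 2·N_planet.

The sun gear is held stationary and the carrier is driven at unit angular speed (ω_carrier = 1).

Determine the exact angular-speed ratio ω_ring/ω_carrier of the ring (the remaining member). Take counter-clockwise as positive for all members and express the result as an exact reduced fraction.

N_ring = 32 + 2·10 = 52
32(ω_s−ω_c) = −52(ω_r−ω_c),  ω_s=0, ω_c=1
ω_r = 1 − (32/52)(0−1) = 21/13
ω_r/ω_c = 21/13

21/13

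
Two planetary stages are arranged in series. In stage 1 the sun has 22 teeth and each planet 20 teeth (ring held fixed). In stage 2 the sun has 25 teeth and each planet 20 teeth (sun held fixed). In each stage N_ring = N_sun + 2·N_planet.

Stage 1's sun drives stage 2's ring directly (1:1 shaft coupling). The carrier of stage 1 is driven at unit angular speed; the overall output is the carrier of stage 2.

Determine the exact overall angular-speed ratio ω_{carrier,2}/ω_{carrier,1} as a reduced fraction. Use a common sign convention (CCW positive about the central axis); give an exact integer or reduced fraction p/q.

Stage 1: N_ring = 22 + 2·20 = 62
Stage 1: 22(ω_s−ω_c) = −62(ω_r−ω_c),  ω_r=0, ω_c=1
Stage 1: ω_s = 1 − (62/22)(0−1) = 42/11
  ⇒ ω_s¹/ω_c¹ = 42/11
Stage 2: N_ring = 25 + 2·20 = 65
Stage 2: 25(ω_s−ω_c) = −65(ω_r−ω_c),  ω_s=0, ω_r=1
Stage 2: 25(0−ω_c) = −65(1−ω_c)  ⇒  90ω_c = 65  ⇒  ω_c = 13/18
  ⇒ ω_c²/ω_r² = 13/18
Coupling ω_r² = ω_s¹ ⇒ overall = 42/11 × 13/18 = 91/33

91/33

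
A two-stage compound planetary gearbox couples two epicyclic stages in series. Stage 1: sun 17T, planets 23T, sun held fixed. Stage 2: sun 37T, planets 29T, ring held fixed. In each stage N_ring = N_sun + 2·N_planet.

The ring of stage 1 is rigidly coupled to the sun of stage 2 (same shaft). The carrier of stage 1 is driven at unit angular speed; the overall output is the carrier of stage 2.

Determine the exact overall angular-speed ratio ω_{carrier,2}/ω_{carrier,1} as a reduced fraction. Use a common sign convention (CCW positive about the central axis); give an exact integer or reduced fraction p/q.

740/2079

Stage 1: N_ring = 17 + 2·23 = 63
Stage 1: 17(ω_s−ω_c) = −63(ω_r−ω_c),  ω_s=0, ω_c=1
Stage 1: ω_r = 1 − (17/63)(0−1) = 80/63
  ⇒ ω_r¹/ω_c¹ = 80/63
Stage 2: N_ring = 37 + 2·29 = 95
Stage 2: 37(ω_s−ω_c) = −95(ω_r−ω_c),  ω_r=0, ω_s=1
Stage 2: 37(1−ω_c) = −95(0−ω_c)  ⇒  132ω_c = 37  ⇒  ω_c = 37/132
  ⇒ ω_c²/ω_s² = 37/132
Coupling ω_s² = ω_r¹ ⇒ overall = 80/63 × 37/132 = 740/2079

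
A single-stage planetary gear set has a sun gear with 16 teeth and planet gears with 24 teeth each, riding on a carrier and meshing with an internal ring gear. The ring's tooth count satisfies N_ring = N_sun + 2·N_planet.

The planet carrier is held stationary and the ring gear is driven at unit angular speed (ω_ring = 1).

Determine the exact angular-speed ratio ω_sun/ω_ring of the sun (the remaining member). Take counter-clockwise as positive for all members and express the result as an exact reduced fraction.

N_ring = 16 + 2·24 = 64
16(ω_s−ω_c) = −64(ω_r−ω_c),  ω_c=0, ω_r=1
ω_s = 0 − (64/16)(1−0) = -4
ω_s/ω_r = -4

-4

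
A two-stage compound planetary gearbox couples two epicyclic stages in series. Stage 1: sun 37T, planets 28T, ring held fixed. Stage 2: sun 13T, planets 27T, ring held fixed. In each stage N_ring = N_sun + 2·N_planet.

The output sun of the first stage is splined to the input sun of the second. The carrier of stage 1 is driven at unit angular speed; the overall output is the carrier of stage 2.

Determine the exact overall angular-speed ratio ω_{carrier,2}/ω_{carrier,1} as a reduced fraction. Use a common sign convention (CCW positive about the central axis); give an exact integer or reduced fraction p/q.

Stage 1: N_ring = 37 + 2·28 = 93
Stage 1: 37(ω_s−ω_c) = −93(ω_r−ω_c),  ω_r=0, ω_c=1
Stage 1: ω_s = 1 − (93/37)(0−1) = 130/37
  ⇒ ω_s¹/ω_c¹ = 130/37
Stage 2: N_ring = 13 + 2·27 = 67
Stage 2: 13(ω_s−ω_c) = −67(ω_r−ω_c),  ω_r=0, ω_s=1
Stage 2: 13(1−ω_c) = −67(0−ω_c)  ⇒  80ω_c = 13  ⇒  ω_c = 13/80
  ⇒ ω_c²/ω_s² = 13/80
Coupling ω_s² = ω_s¹ ⇒ overall = 130/37 × 13/80 = 169/296

169/296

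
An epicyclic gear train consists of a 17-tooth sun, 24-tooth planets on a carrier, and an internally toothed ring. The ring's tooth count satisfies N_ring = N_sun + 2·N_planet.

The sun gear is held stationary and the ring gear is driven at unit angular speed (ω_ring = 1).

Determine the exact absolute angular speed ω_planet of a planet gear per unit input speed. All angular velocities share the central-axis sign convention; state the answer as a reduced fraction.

N_ring = 17 + 2·24 = 65
17(ω_s−ω_c) = −65(ω_r−ω_c),  ω_s=0, ω_r=1
17(0−ω_c) = −65(1−ω_c)  ⇒  82ω_c = 65  ⇒  ω_c = 65/82
sun–planet: 17·(0−65/82) = −24·(ω_p−ω_c)  ⇒  ω_p−ω_c = −(17/24)·(-65/82) = 1105/1968
ω_p = 65/82 + 1105/1968 = 65/48

65/48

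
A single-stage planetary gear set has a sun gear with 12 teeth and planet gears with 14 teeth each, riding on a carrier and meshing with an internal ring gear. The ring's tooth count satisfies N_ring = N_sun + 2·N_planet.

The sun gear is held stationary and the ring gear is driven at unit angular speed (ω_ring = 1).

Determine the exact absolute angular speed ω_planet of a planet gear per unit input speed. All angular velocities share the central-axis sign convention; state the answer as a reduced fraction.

N_ring = 12 + 2·14 = 40
12(ω_s−ω_c) = −40(ω_r−ω_c),  ω_s=0, ω_r=1
12(0−ω_c) = −40(1−ω_c)  ⇒  52ω_c = 40  ⇒  ω_c = 10/13
sun–planet: 12·(0−10/13) = −14·(ω_p−ω_c)  ⇒  ω_p−ω_c = −(12/14)·(-10/13) = 60/91
ω_p = 10/13 + 60/91 = 10/7

10/7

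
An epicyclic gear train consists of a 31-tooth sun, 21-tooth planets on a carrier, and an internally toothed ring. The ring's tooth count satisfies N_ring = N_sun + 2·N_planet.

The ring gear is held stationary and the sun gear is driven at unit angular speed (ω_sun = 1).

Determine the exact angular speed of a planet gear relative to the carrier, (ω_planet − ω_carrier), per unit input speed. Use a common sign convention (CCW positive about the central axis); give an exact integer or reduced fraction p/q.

-2263/2184

N_ring = 31 + 2·21 = 73
31(ω_s−ω_c) = −73(ω_r−ω_c),  ω_r=0, ω_s=1
31(1−ω_c) = −73(0−ω_c)  ⇒  104ω_c = 31  ⇒  ω_c = 31/104
sun–planet: 31·(1−31/104) = −21·(ω_p−ω_c)  ⇒  ω_p−ω_c = −(31/21)·(73/104) = -2263/2184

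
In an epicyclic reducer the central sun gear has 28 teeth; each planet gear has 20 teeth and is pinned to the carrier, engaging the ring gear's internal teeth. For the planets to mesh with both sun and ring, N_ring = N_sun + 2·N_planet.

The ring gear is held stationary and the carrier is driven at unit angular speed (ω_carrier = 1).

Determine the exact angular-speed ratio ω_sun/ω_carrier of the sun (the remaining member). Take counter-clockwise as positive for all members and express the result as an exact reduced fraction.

N_ring = 28 + 2·20 = 68
28(ω_s−ω_c) = −68(ω_r−ω_c),  ω_r=0, ω_c=1
ω_s = 1 − (68/28)(0−1) = 24/7
ω_s/ω_c = 24/7

24/7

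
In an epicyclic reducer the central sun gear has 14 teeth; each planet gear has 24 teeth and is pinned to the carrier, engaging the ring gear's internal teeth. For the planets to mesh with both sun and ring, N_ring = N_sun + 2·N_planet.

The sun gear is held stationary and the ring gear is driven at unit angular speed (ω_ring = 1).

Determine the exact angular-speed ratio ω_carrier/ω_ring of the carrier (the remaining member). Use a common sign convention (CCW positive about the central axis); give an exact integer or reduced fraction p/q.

N_ring = 14 + 2·24 = 62
14(ω_s−ω_c) = −62(ω_r−ω_c),  ω_s=0, ω_r=1
14(0−ω_c) = −62(1−ω_c)  ⇒  76ω_c = 62  ⇒  ω_c = 31/38
ω_c/ω_r = 31/38

31/38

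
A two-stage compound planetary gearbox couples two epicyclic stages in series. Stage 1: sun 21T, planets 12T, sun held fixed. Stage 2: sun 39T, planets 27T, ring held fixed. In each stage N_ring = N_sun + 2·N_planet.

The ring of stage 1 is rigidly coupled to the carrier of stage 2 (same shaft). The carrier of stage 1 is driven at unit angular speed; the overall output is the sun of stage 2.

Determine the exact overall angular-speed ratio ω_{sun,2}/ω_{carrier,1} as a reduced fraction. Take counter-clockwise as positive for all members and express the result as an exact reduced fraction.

Stage 1: N_ring = 21 + 2·12 = 45
Stage 1: 21(ω_s−ω_c) = −45(ω_r−ω_c),  ω_s=0, ω_c=1
Stage 1: ω_r = 1 − (21/45)(0−1) = 22/15
  ⇒ ω_r¹/ω_c¹ = 22/15
Stage 2: N_ring = 39 + 2·27 = 93
Stage 2: 39(ω_s−ω_c) = −93(ω_r−ω_c),  ω_r=0, ω_c=1
Stage 2: ω_s = 1 − (93/39)(0−1) = 44/13
  ⇒ ω_s²/ω_c² = 44/13
Coupling ω_c² = ω_r¹ ⇒ overall = 22/15 × 44/13 = 968/195

968/195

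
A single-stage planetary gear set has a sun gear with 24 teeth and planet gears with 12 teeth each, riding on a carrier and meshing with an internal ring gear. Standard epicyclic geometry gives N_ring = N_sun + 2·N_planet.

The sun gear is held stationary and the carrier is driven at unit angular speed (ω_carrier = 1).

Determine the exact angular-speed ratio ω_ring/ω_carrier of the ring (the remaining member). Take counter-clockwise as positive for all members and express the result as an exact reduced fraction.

N_ring = 24 + 2·12 = 48
24(ω_s−ω_c) = −48(ω_r−ω_c),  ω_s=0, ω_c=1
ω_r = 1 − (24/48)(0−1) = 3/2
ω_r/ω_c = 3/2

3/2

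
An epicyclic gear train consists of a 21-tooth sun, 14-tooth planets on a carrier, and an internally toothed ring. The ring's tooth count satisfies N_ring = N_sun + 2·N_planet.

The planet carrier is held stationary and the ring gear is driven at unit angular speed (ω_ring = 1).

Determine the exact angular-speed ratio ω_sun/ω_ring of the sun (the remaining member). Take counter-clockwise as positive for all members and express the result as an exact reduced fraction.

N_ring = 21 + 2·14 = 49
21(ω_s−ω_c) = −49(ω_r−ω_c),  ω_c=0, ω_r=1
ω_s = 0 − (49/21)(1−0) = -7/3
ω_s/ω_r = -7/3

-7/3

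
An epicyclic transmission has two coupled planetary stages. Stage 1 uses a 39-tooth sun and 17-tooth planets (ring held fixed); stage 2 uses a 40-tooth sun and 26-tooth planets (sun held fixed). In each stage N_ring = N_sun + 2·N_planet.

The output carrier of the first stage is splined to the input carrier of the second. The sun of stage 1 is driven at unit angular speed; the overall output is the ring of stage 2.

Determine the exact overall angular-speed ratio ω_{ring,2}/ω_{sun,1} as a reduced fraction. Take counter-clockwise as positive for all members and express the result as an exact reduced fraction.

1287/2576

Stage 1: N_ring = 39 + 2·17 = 73
Stage 1: 39(ω_s−ω_c) = −73(ω_r−ω_c),  ω_r=0, ω_s=1
Stage 1: 39(1−ω_c) = −73(0−ω_c)  ⇒  112ω_c = 39  ⇒  ω_c = 39/112
  ⇒ ω_c¹/ω_s¹ = 39/112
Stage 2: N_ring = 40 + 2·26 = 92
Stage 2: 40(ω_s−ω_c) = −92(ω_r−ω_c),  ω_s=0, ω_c=1
Stage 2: ω_r = 1 − (40/92)(0−1) = 33/23
  ⇒ ω_r²/ω_c² = 33/23
Coupling ω_c² = ω_c¹ ⇒ overall = 39/112 × 33/23 = 1287/2576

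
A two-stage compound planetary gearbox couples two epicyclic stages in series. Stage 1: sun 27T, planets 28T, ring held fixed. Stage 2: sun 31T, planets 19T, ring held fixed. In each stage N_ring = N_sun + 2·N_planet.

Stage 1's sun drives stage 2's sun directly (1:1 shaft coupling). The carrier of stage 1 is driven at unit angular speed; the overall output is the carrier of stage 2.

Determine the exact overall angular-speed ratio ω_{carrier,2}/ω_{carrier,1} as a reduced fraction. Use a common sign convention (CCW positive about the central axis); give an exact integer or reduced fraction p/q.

341/270

Stage 1: N_ring = 27 + 2·28 = 83
Stage 1: 27(ω_s−ω_c) = −83(ω_r−ω_c),  ω_r=0, ω_c=1
Stage 1: ω_s = 1 − (83/27)(0−1) = 110/27
  ⇒ ω_s¹/ω_c¹ = 110/27
Stage 2: N_ring = 31 + 2·19 = 69
Stage 2: 31(ω_s−ω_c) = −69(ω_r−ω_c),  ω_r=0, ω_s=1
Stage 2: 31(1−ω_c) = −69(0−ω_c)  ⇒  100ω_c = 31  ⇒  ω_c = 31/100
  ⇒ ω_c²/ω_s² = 31/100
Coupling ω_s² = ω_s¹ ⇒ overall = 110/27 × 31/100 = 341/270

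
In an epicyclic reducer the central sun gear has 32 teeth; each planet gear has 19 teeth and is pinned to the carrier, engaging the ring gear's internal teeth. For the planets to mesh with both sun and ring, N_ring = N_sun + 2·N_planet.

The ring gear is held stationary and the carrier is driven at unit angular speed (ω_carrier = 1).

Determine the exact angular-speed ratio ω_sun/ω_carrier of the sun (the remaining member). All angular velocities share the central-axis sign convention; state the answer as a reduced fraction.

N_ring = 32 + 2·19 = 70
32(ω_s−ω_c) = −70(ω_r−ω_c),  ω_r=0, ω_c=1
ω_s = 1 − (70/32)(0−1) = 51/16
ω_s/ω_c = 51/16

51/16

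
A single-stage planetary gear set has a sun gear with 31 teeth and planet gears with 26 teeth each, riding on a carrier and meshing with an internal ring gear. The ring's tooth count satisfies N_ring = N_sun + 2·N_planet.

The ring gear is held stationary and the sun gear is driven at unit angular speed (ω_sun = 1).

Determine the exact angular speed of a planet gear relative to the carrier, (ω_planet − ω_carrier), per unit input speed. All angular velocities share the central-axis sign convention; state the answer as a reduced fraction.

N_ring = 31 + 2·26 = 83
31(ω_s−ω_c) = −83(ω_r−ω_c),  ω_r=0, ω_s=1
31(1−ω_c) = −83(0−ω_c)  ⇒  114ω_c = 31  ⇒  ω_c = 31/114
sun–planet: 31·(1−31/114) = −26·(ω_p−ω_c)  ⇒  ω_p−ω_c = −(31/26)·(83/114) = -2573/2964

-2573/2964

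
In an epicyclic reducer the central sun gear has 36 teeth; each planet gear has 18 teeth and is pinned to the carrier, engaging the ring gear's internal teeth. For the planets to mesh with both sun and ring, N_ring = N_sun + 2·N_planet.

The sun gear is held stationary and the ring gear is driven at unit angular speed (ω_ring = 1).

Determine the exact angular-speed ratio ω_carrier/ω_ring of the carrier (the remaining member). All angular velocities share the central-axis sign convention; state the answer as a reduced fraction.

2/3

N_ring = 36 + 2·18 = 72
36(ω_s−ω_c) = −72(ω_r−ω_c),  ω_s=0, ω_r=1
36(0−ω_c) = −72(1−ω_c)  ⇒  108ω_c = 72  ⇒  ω_c = 2/3
ω_c/ω_r = 2/3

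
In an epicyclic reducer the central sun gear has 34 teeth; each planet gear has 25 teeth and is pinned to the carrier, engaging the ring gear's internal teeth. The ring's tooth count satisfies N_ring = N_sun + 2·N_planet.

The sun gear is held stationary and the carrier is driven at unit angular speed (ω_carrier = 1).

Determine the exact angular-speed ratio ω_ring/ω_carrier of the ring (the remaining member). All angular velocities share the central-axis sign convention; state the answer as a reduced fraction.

59/42

N_ring = 34 + 2·25 = 84
34(ω_s−ω_c) = −84(ω_r−ω_c),  ω_s=0, ω_c=1
ω_r = 1 − (34/84)(0−1) = 59/42
ω_r/ω_c = 59/42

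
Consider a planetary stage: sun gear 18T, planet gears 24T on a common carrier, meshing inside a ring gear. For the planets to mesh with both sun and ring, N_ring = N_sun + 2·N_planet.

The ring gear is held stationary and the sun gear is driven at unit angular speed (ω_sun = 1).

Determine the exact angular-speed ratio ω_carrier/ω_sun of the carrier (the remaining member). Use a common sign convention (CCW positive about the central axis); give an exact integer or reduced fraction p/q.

3/14

N_ring = 18 + 2·24 = 66
18(ω_s−ω_c) = −66(ω_r−ω_c),  ω_r=0, ω_s=1
18(1−ω_c) = −66(0−ω_c)  ⇒  84ω_c = 18  ⇒  ω_c = 3/14
ω_c/ω_s = 3/14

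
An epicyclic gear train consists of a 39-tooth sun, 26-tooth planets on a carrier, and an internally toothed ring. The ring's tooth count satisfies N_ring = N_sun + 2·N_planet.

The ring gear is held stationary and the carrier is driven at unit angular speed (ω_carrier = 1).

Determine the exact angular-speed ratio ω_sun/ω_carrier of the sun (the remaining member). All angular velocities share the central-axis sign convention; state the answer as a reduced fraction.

N_ring = 39 + 2·26 = 91
39(ω_s−ω_c) = −91(ω_r−ω_c),  ω_r=0, ω_c=1
ω_s = 1 − (91/39)(0−1) = 10/3
ω_s/ω_c = 10/3

10/3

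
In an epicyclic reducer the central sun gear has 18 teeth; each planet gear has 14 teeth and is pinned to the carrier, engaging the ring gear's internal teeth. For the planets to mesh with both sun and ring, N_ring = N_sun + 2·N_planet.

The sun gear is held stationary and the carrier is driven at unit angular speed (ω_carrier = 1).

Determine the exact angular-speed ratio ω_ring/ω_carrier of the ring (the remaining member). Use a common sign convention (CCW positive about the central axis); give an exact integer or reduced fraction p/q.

32/23

N_ring = 18 + 2·14 = 46
18(ω_s−ω_c) = −46(ω_r−ω_c),  ω_s=0, ω_c=1
ω_r = 1 − (18/46)(0−1) = 32/23
ω_r/ω_c = 32/23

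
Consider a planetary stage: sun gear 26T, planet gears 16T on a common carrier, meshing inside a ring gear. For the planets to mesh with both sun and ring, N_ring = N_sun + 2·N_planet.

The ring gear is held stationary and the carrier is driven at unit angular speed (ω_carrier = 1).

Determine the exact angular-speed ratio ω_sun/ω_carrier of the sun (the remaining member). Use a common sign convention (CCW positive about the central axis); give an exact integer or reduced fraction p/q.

42/13

N_ring = 26 + 2·16 = 58
26(ω_s−ω_c) = −58(ω_r−ω_c),  ω_r=0, ω_c=1
ω_s = 1 − (58/26)(0−1) = 42/13
ω_s/ω_c = 42/13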